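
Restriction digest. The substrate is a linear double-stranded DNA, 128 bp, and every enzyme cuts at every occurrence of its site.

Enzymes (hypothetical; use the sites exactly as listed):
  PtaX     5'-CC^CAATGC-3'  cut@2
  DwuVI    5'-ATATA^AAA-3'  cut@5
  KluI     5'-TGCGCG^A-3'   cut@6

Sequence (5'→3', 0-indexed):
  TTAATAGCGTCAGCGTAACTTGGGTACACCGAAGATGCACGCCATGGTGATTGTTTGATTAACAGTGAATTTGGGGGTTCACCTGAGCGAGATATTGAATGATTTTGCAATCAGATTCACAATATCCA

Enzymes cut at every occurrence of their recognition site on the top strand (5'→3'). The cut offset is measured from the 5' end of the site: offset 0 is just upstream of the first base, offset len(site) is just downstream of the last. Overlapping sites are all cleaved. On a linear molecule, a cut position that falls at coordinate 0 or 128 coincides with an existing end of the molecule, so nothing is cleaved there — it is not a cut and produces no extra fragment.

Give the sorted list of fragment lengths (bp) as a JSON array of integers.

[128]

Per-enzyme occurrences:
  PtaX (CCCAATGC, off=2): no sites
  DwuVI (ATATAAAA, off=5): no sites
  KluI (TGCGCGA, off=6): no sites

Pooled cuts: ∅

Fragments:
  no cuts → one linear fragment of 128 bp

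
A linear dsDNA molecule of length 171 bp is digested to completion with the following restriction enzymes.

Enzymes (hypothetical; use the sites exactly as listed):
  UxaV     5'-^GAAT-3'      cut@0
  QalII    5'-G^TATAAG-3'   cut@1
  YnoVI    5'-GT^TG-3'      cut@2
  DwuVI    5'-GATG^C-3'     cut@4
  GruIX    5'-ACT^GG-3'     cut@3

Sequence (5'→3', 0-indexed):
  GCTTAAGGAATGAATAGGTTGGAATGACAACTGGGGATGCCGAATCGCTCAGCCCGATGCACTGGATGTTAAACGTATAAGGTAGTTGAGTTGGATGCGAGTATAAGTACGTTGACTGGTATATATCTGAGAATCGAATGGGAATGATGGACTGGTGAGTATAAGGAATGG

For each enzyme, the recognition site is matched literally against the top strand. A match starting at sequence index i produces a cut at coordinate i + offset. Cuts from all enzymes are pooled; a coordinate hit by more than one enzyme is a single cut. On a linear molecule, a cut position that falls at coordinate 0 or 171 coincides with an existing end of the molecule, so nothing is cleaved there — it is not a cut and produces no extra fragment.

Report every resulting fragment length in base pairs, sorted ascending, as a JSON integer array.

[2,2,4,4,4,5,5,5,6,6,6,6,6,7,7,8,11,11,11,12,12,13,18]

Scan for sites:
  UxaV GAAT/0: at [7, 11, 21, 41, 130, 135, 141, 165] ⇒ [7, 11, 21, 41, 130, 135, 141, 165]
  QalII GTATAAG/1: at [74, 100, 158] ⇒ [75, 101, 159]
  YnoVI GTTG/2: at [17, 84, 89, 110] ⇒ [19, 86, 91, 112]
  DwuVI GATGC/4: at [35, 55, 93] ⇒ [39, 59, 97]
  GruIX ACTGG/3: at [29, 60, 114, 150] ⇒ [32, 63, 117, 153]

Pooled cuts: [7, 11, 19, 21, 32, 39, 41, 59, 63, 75, 86, 91, 97, 101, 112, 117, 130, 135, 141, 153, 159, 165]

Fragment lengths:
  [0,7): 7 bp
  [7,11): 4 bp
  [11,19): 8 bp
  [19,21): 2 bp
  [21,32): 11 bp
  [32,39): 7 bp
  [39,41): 2 bp
  [41,59): 18 bp
  [59,63): 4 bp
  [63,75): 12 bp
  [75,86): 11 bp
  [86,91): 5 bp
  [91,97): 6 bp
  [97,101): 4 bp
  [101,112): 11 bp
  [112,117): 5 bp
  [117,130): 13 bp
  [130,135): 5 bp
  [135,141): 6 bp
  [141,153): 12 bp
  [153,159): 6 bp
  [159,165): 6 bp
  [165,171): 6 bp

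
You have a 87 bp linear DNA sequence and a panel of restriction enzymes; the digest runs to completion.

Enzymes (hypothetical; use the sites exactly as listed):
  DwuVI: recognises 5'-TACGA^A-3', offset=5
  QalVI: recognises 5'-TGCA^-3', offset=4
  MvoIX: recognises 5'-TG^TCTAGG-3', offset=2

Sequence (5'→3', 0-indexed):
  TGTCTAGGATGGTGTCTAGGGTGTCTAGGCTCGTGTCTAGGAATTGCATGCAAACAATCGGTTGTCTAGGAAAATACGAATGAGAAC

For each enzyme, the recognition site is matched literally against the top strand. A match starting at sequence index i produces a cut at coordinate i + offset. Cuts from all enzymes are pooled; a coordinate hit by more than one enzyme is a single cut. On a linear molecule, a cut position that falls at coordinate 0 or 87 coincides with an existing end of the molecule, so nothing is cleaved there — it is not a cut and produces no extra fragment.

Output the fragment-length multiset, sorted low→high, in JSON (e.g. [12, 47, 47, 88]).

Site scan:
  DwuVI TACGAA/5: at [74] ⇒ [79]
  QalVI TGCA/4: at [44, 48] ⇒ [48, 52]
  MvoIX TGTCTAGG/2: at [0, 12, 21, 33, 62] ⇒ [2, 14, 23, 35, 64]

All cut coordinates (distinct, sorted): [2, 14, 23, 35, 48, 52, 64, 79]

Fragment lengths:
  [0,2): 2 bp
  [2,14): 12 bp
  [14,23): 9 bp
  [23,35): 12 bp
  [35,48): 13 bp
  [48,52): 4 bp
  [52,64): 12 bp
  [64,79): 15 bp
  [79,87): 8 bp

[2,4,8,9,12,12,12,13,15]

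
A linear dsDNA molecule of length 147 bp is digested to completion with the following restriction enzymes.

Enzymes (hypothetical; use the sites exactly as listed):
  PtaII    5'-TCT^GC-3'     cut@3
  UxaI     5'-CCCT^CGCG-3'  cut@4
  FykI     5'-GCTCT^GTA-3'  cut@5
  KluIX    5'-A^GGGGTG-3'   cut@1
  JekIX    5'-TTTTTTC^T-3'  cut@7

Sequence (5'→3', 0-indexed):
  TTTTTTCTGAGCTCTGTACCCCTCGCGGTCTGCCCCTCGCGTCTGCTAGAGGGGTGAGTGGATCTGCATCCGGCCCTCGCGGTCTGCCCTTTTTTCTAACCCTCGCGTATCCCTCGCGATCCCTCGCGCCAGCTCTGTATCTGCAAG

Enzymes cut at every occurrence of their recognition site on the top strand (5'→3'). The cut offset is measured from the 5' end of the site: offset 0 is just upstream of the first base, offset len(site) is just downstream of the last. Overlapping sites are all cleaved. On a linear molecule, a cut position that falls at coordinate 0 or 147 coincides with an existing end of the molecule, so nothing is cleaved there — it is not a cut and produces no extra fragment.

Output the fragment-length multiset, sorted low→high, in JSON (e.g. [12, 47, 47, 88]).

Site scan:
  PtaII (TCTGC, off=3): starts [28, 41, 62, 82, 139] → cuts [31, 44, 65, 85, 142]
  UxaI (CCCTCGCG, off=4): starts [19, 33, 73, 99, 110, 120] → cuts [23, 37, 77, 103, 114, 124]
  FykI (GCTCTGTA, off=5): starts [10, 131] → cuts [15, 136]
  KluIX (AGGGGTG, off=1): starts [49] → cuts [50]
  JekIX (TTTTTTCT, off=7): starts [0, 89] → cuts [7, 96]

Pooled cuts: [7, 15, 23, 31, 37, 44, 50, 65, 77, 85, 96, 103, 114, 124, 136, 142]

Fragment lengths:
  [0,7): 7 bp
  [7,15): 8 bp
  [15,23): 8 bp
  [23,31): 8 bp
  [31,37): 6 bp
  [37,44): 7 bp
  [44,50): 6 bp
  [50,65): 15 bp
  [65,77): 12 bp
  [77,85): 8 bp
  [85,96): 11 bp
  [96,103): 7 bp
  [103,114): 11 bp
  [114,124): 10 bp
  [124,136): 12 bp
  [136,142): 6 bp
  [142,147): 5 bp

[5,6,6,6,7,7,7,8,8,8,8,10,11,11,12,12,15]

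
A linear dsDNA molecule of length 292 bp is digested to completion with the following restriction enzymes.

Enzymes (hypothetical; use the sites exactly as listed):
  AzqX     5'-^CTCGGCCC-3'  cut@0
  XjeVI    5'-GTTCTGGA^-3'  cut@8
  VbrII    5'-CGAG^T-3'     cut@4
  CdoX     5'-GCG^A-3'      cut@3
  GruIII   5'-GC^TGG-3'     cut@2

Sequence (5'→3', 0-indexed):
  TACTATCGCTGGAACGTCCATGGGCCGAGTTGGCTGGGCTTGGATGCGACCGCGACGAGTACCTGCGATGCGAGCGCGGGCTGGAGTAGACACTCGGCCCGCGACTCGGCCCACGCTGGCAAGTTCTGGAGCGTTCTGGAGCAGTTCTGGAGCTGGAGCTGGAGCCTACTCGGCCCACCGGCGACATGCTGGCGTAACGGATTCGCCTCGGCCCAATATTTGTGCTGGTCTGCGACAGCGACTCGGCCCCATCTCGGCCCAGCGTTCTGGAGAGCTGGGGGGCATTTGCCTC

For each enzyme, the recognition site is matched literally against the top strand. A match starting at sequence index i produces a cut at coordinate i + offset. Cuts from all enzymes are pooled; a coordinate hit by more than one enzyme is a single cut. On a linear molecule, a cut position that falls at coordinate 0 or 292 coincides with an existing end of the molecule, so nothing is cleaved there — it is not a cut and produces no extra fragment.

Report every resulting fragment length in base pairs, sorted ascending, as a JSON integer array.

Site scan:
  AzqX CTCGGCCC/0: at [92, 104, 168, 206, 241, 252] ⇒ [92, 104, 168, 206, 241, 252]
  XjeVI GTTCTGGA/8: at [122, 132, 143, 263] ⇒ [130, 140, 151, 271]
  VbrII CGAGT/4: at [25, 55] ⇒ [29, 59]
  CdoX GCGA/3: at [45, 51, 64, 69, 100, 180, 231, 237] ⇒ [48, 54, 67, 72, 103, 183, 234, 240]
  GruIII GCTGG/2: at [7, 32, 79, 114, 151, 157, 187, 223, 273] ⇒ [9, 34, 81, 116, 153, 159, 189, 225, 275]

All cut coordinates (distinct, sorted): [9, 29, 34, 48, 54, 59, 67, 72, 81, 92, 103, 104, 116, 130, 140, 151, 153, 159, 168, 183, 189, 206, 225, 234, 240, 241, 252, 271, 275]

Fragments:
  [0,9): 9 bp
  [9,29): 20 bp
  [29,34): 5 bp
  [34,48): 14 bp
  [48,54): 6 bp
  [54,59): 5 bp
  [59,67): 8 bp
  [67,72): 5 bp
  [72,81): 9 bp
  [81,92): 11 bp
  [92,103): 11 bp
  [103,104): 1 bp
  [104,116): 12 bp
  [116,130): 14 bp
  [130,140): 10 bp
  [140,151): 11 bp
  [151,153): 2 bp
  [153,159): 6 bp
  [159,168): 9 bp
  [168,183): 15 bp
  [183,189): 6 bp
  [189,206): 17 bp
  [206,225): 19 bp
  [225,234): 9 bp
  [234,240): 6 bp
  [240,241): 1 bp
  [241,252): 11 bp
  [252,271): 19 bp
  [271,275): 4 bp
  [275,292): 17 bp

[1,1,2,4,5,5,5,6,6,6,6,8,9,9,9,9,10,11,11,11,11,12,14,14,15,17,17,19,19,20]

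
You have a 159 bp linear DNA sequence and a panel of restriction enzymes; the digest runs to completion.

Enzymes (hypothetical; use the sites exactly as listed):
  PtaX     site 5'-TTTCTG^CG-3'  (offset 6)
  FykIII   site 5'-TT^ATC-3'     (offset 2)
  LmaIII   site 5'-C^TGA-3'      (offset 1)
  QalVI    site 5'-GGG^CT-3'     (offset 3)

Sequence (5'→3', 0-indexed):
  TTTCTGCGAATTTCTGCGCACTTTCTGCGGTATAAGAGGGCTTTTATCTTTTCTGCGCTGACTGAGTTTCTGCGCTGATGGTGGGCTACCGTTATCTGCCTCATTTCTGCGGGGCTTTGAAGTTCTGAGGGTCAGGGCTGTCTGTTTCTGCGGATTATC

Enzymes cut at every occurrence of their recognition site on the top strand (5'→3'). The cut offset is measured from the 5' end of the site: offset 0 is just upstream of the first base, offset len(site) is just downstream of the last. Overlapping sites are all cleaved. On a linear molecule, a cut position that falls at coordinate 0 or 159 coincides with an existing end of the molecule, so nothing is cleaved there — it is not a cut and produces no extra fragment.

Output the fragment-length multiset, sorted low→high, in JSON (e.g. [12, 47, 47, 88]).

[3,3,3,4,5,5,6,6,8,10,10,10,10,11,11,12,13,13,16]

Per-enzyme occurrences:
  PtaX TTTCTGCG/6: at [0, 10, 21, 49, 66, 103, 144] ⇒ [6, 16, 27, 55, 72, 109, 150]
  FykIII TTATC/2: at [43, 91, 154] ⇒ [45, 93, 156]
  LmaIII CTGA/1: at [57, 61, 74, 124] ⇒ [58, 62, 75, 125]
  QalVI GGGCT/3: at [37, 82, 111, 134] ⇒ [40, 85, 114, 137]

Pooled cuts: [6, 16, 27, 40, 45, 55, 58, 62, 72, 75, 85, 93, 109, 114, 125, 137, 150, 156]

Fragments:
  [0,6): 6 bp
  [6,16): 10 bp
  [16,27): 11 bp
  [27,40): 13 bp
  [40,45): 5 bp
  [45,55): 10 bp
  [55,58): 3 bp
  [58,62): 4 bp
  [62,72): 10 bp
  [72,75): 3 bp
  [75,85): 10 bp
  [85,93): 8 bp
  [93,109): 16 bp
  [109,114): 5 bp
  [114,125): 11 bp
  [125,137): 12 bp
  [137,150): 13 bp
  [150,156): 6 bp
  [156,159): 3 bp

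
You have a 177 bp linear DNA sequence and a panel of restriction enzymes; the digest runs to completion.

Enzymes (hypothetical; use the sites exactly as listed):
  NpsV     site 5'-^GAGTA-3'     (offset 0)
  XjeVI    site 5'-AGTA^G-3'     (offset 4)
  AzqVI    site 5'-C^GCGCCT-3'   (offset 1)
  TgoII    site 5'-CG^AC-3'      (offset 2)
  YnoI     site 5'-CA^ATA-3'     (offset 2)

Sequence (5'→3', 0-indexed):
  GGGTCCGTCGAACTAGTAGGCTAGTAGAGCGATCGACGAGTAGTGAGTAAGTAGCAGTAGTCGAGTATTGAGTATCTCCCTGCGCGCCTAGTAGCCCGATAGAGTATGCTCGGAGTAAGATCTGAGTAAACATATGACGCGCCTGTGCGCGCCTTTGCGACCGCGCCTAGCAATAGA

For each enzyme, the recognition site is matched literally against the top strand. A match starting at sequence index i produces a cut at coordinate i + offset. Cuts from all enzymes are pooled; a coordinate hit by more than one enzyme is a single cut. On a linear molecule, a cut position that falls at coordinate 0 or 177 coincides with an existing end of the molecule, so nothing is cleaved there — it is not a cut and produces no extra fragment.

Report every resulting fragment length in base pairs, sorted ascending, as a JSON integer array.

[2,2,3,3,5,5,6,7,8,8,9,9,10,10,10,11,11,11,14,15,18]

Site scan:
  NpsV GAGTA/0: at [37, 44, 62, 69, 101, 112, 123] ⇒ [37, 44, 62, 69, 101, 112, 123]
  XjeVI AGTAG/4: at [14, 22, 38, 49, 55, 89] ⇒ [18, 26, 42, 53, 59, 93]
  AzqVI CGCGCCT/1: at [82, 137, 147, 161] ⇒ [83, 138, 148, 162]
  TgoII CGAC/2: at [33, 157] ⇒ [35, 159]
  YnoI CAATA/2: at [170] ⇒ [172]

Pooled cuts: [18, 26, 35, 37, 42, 44, 53, 59, 62, 69, 83, 93, 101, 112, 123, 138, 148, 159, 162, 172]

Fragments:
  [0,18): 18 bp
  [18,26): 8 bp
  [26,35): 9 bp
  [35,37): 2 bp
  [37,42): 5 bp
  [42,44): 2 bp
  [44,53): 9 bp
  [53,59): 6 bp
  [59,62): 3 bp
  [62,69): 7 bp
  [69,83): 14 bp
  [83,93): 10 bp
  [93,101): 8 bp
  [101,112): 11 bp
  [112,123): 11 bp
  [123,138): 15 bp
  [138,148): 10 bp
  [148,159): 11 bp
  [159,162): 3 bp
  [162,172): 10 bp
  [172,177): 5 bp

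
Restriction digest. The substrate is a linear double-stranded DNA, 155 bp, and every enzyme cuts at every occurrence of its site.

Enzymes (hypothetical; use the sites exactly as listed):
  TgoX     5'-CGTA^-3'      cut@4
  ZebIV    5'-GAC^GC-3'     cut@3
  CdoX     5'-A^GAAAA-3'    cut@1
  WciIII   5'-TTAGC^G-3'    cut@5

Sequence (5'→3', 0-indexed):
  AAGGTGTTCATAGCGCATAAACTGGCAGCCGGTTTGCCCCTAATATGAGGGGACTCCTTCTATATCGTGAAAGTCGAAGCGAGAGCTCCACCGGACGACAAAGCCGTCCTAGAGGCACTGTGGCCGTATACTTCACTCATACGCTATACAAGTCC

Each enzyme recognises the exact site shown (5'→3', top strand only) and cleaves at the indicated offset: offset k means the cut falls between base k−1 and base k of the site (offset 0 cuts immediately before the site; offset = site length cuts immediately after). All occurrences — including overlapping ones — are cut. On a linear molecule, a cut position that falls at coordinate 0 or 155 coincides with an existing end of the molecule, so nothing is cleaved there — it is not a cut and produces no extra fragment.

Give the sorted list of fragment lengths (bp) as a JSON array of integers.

Scan for sites:
  TgoX CGTA/4: at [124] ⇒ [128]
  ZebIV (GACGC, off=3): no sites
  CdoX (AGAAAA, off=1): no sites
  WciIII (TTAGCG, off=5): no sites

Pooled cuts: [128]

Fragments:
  [0,128): 128 bp
  [128,155): 27 bp

[27,128]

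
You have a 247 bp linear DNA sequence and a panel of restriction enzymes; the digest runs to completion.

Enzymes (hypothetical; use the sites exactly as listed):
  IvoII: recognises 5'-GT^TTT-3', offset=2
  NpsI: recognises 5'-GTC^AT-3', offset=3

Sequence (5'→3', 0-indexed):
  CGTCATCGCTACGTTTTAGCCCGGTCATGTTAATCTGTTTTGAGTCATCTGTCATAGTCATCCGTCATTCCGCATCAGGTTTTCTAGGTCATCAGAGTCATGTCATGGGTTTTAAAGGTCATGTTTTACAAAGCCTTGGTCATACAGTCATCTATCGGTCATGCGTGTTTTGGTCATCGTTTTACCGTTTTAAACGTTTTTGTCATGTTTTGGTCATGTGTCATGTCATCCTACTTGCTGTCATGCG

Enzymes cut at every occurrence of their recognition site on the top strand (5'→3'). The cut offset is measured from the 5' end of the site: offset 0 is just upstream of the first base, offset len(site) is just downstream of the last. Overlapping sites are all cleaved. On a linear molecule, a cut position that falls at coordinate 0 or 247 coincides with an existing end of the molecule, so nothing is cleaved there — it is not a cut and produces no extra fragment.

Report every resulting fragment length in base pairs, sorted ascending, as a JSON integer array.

Site scan:
  IvoII GTTTT/2: at [12, 36, 78, 108, 122, 166, 178, 186, 195, 206] ⇒ [14, 38, 80, 110, 124, 168, 180, 188, 197, 208]
  NpsI GTCAT/3: at [1, 23, 43, 50, 56, 63, 87, 96, 101, 117, 138, 146, 157, 172, 201, 212, 219, 224, 239] ⇒ [4, 26, 46, 53, 59, 66, 90, 99, 104, 120, 141, 149, 160, 175, 204, 215, 222, 227, 242]

All cut coordinates (distinct, sorted): [4, 14, 26, 38, 46, 53, 59, 66, 80, 90, 99, 104, 110, 120, 124, 141, 149, 160, 168, 175, 180, 188, 197, 204, 208, 215, 222, 227, 242]

Fragments:
  [0,4): 4 bp
  [4,14): 10 bp
  [14,26): 12 bp
  [26,38): 12 bp
  [38,46): 8 bp
  [46,53): 7 bp
  [53,59): 6 bp
  [59,66): 7 bp
  [66,80): 14 bp
  [80,90): 10 bp
  [90,99): 9 bp
  [99,104): 5 bp
  [104,110): 6 bp
  [110,120): 10 bp
  [120,124): 4 bp
  [124,141): 17 bp
  [141,149): 8 bp
  [149,160): 11 bp
  [160,168): 8 bp
  [168,175): 7 bp
  [175,180): 5 bp
  [180,188): 8 bp
  [188,197): 9 bp
  [197,204): 7 bp
  [204,208): 4 bp
  [208,215): 7 bp
  [215,222): 7 bp
  [222,227): 5 bp
  [227,242): 15 bp
  [242,247): 5 bp

[4,4,4,5,5,5,5,6,6,7,7,7,7,7,7,8,8,8,8,9,9,10,10,10,11,12,12,14,15,17]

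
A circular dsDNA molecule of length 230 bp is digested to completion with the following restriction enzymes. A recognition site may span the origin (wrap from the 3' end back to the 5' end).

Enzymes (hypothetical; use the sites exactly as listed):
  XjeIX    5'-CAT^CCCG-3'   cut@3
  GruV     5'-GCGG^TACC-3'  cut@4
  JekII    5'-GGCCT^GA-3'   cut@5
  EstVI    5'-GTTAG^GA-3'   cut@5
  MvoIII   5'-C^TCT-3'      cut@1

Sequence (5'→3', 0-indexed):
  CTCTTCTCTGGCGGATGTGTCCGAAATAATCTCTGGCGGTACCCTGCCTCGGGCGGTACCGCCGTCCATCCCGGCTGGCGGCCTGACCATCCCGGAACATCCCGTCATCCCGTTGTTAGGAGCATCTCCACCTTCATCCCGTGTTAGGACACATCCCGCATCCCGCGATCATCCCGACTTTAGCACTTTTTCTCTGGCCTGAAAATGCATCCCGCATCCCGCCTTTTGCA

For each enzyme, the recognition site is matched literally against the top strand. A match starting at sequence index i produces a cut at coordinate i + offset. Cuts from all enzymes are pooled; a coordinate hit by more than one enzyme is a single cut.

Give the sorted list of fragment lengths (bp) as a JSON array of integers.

[5,6,7,7,7,8,8,8,10,10,10,11,11,13,14,15,17,18,20,25]

Scan for sites:
  XjeIX (CATCCCG, off=3): starts [66, 87, 97, 105, 134, 151, 158, 169, 207, 214] → cuts [69, 90, 100, 108, 137, 154, 161, 172, 210, 217]
  GruV (GCGGTACC, off=4): starts [35, 52] → cuts [39, 56]
  JekII (GGCCTGA, off=5): starts [79, 195] → cuts [84, 200]
  EstVI (GTTAGGA, off=5): starts [114, 142] → cuts [119, 147]
  MvoIII (CTCT, off=1): starts [0, 5, 30, 191] → cuts [1, 6, 31, 192]

All cut coordinates (distinct, sorted): [1, 6, 31, 39, 56, 69, 84, 90, 100, 108, 119, 137, 147, 154, 161, 172, 192, 200, 210, 217]

Fragments:
  1→6: 5 bp
  6→31: 25 bp
  31→39: 8 bp
  39→56: 17 bp
  56→69: 13 bp
  69→84: 15 bp
  84→90: 6 bp
  90→100: 10 bp
  100→108: 8 bp
  108→119: 11 bp
  119→137: 18 bp
  137→147: 10 bp
  147→154: 7 bp
  154→161: 7 bp
  161→172: 11 bp
  172→192: 20 bp
  192→200: 8 bp
  200→210: 10 bp
  210→217: 7 bp
  217→1 (wrap): 230-217+1 = 14 bp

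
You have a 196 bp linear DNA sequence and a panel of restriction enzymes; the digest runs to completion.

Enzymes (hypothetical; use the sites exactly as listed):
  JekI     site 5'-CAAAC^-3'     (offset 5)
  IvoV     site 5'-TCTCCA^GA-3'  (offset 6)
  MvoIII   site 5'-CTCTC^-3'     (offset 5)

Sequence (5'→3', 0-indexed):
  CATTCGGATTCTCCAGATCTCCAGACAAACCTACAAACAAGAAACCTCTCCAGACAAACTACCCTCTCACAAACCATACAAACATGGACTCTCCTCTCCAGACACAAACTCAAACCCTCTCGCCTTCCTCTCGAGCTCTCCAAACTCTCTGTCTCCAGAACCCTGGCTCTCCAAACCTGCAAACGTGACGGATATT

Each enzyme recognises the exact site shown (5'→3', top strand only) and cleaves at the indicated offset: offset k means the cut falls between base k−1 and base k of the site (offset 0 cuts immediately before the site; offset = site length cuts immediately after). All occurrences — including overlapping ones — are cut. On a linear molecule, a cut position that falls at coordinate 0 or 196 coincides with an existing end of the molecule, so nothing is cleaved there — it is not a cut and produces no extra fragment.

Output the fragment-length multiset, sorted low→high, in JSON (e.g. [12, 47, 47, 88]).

[2,2,4,5,5,5,6,6,6,7,7,8,8,8,8,8,9,9,9,10,11,12,12,14,15]

Scan for sites:
  JekI (CAAAC, off=5): starts [25, 33, 54, 69, 78, 104, 110, 140, 171, 179] → cuts [30, 38, 59, 74, 83, 109, 115, 145, 176, 184]
  IvoV (TCTCCAGA, off=6): starts [9, 17, 46, 94, 151] → cuts [15, 23, 52, 100, 157]
  MvoIII (CTCTC, off=5): starts [45, 63, 88, 93, 116, 127, 135, 144, 166] → cuts [50, 68, 93, 98, 121, 132, 140, 149, 171]

Pooled cuts: [15, 23, 30, 38, 50, 52, 59, 68, 74, 83, 93, 98, 100, 109, 115, 121, 132, 140, 145, 149, 157, 171, 176, 184]

Fragments:
  [0,15): 15 bp
  [15,23): 8 bp
  [23,30): 7 bp
  [30,38): 8 bp
  [38,50): 12 bp
  [50,52): 2 bp
  [52,59): 7 bp
  [59,68): 9 bp
  [68,74): 6 bp
  [74,83): 9 bp
  [83,93): 10 bp
  [93,98): 5 bp
  [98,100): 2 bp
  [100,109): 9 bp
  [109,115): 6 bp
  [115,121): 6 bp
  [121,132): 11 bp
  [132,140): 8 bp
  [140,145): 5 bp
  [145,149): 4 bp
  [149,157): 8 bp
  [157,171): 14 bp
  [171,176): 5 bp
  [176,184): 8 bp
  [184,196): 12 bp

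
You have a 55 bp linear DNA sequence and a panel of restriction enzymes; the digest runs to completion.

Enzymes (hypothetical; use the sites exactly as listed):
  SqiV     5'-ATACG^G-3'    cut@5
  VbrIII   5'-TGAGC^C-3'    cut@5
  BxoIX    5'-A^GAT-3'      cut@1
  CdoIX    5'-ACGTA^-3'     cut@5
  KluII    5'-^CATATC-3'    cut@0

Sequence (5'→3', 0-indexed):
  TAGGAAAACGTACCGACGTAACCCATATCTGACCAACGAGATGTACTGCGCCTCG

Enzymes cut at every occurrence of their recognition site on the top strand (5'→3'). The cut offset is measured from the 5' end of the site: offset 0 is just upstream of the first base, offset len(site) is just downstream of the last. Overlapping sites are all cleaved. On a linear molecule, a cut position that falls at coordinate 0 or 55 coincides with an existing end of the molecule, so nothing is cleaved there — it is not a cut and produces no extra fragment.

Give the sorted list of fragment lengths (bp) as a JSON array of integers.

[3,8,12,16,16]

Scan for sites:
  SqiV (ATACGG, off=5): no sites
  VbrIII (TGAGCC, off=5): no sites
  BxoIX AGAT/1: at [38] ⇒ [39]
  CdoIX ACGTA/5: at [7, 15] ⇒ [12, 20]
  KluII CATATC/0: at [23] ⇒ [23]

Pooled cuts: [12, 20, 23, 39]

Fragments:
  [0,12): 12 bp
  [12,20): 8 bp
  [20,23): 3 bp
  [23,39): 16 bp
  [39,55): 16 bp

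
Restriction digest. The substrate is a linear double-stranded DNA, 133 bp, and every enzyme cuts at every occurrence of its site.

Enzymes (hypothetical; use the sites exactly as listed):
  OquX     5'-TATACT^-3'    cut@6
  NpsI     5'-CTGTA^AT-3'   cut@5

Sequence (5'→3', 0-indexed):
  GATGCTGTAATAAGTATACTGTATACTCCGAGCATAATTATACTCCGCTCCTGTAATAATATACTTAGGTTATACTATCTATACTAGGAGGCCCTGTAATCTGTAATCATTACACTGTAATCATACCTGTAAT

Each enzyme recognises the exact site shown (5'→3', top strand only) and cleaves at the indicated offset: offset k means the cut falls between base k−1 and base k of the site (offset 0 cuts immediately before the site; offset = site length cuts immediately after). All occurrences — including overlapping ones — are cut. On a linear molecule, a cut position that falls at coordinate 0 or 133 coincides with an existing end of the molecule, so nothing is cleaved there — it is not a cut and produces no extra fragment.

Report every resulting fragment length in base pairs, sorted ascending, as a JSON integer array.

[2,7,7,9,9,10,11,11,11,12,13,14,17]

Scan for sites:
  OquX (TATACT, off=6): starts [14, 21, 38, 59, 70, 79] → cuts [20, 27, 44, 65, 76, 85]
  NpsI (CTGTAAT, off=5): starts [4, 50, 93, 100, 114, 126] → cuts [9, 55, 98, 105, 119, 131]

All cut coordinates (distinct, sorted): [9, 20, 27, 44, 55, 65, 76, 85, 98, 105, 119, 131]

Fragment lengths:
  [0,9): 9 bp
  [9,20): 11 bp
  [20,27): 7 bp
  [27,44): 17 bp
  [44,55): 11 bp
  [55,65): 10 bp
  [65,76): 11 bp
  [76,85): 9 bp
  [85,98): 13 bp
  [98,105): 7 bp
  [105,119): 14 bp
  [119,131): 12 bp
  [131,133): 2 bp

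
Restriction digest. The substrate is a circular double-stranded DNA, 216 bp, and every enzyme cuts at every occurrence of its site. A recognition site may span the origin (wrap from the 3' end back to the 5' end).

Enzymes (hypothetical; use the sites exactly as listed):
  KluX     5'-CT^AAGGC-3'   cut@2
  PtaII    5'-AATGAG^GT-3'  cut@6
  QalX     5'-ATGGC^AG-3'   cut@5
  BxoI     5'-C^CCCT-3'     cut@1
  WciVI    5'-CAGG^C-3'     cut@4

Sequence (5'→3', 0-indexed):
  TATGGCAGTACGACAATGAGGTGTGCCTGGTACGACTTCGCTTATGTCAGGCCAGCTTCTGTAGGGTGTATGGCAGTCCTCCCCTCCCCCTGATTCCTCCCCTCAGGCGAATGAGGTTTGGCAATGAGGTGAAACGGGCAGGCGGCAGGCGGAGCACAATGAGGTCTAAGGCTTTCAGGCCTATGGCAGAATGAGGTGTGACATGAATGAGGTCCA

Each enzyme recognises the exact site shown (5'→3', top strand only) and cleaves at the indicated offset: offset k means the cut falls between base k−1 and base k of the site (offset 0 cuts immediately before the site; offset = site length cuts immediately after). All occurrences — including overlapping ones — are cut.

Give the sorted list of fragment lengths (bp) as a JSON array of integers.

Site scan:
  KluX CTAAGGC/2: at [165] ⇒ [167]
  PtaII AATGAGGT/6: at [14, 109, 122, 157, 189, 205] ⇒ [20, 115, 128, 163, 195, 211]
  QalX ATGGCAG/5: at [1, 69, 182] ⇒ [6, 74, 187]
  BxoI CCCCT/1: at [80, 86, 98] ⇒ [81, 87, 99]
  WciVI CAGGC/4: at [47, 103, 138, 145, 175] ⇒ [51, 107, 142, 149, 179]

Pooled cuts: [6, 20, 51, 74, 81, 87, 99, 107, 115, 128, 142, 149, 163, 167, 179, 187, 195, 211]

Fragments:
  6→20: 14 bp
  20→51: 31 bp
  51→74: 23 bp
  74→81: 7 bp
  81→87: 6 bp
  87→99: 12 bp
  99→107: 8 bp
  107→115: 8 bp
  115→128: 13 bp
  128→142: 14 bp
  142→149: 7 bp
  149→163: 14 bp
  163→167: 4 bp
  167→179: 12 bp
  179→187: 8 bp
  187→195: 8 bp
  195→211: 16 bp
  211→6 (wrap): 216-211+6 = 11 bp

[4,6,7,7,8,8,8,8,11,12,12,13,14,14,14,16,23,31]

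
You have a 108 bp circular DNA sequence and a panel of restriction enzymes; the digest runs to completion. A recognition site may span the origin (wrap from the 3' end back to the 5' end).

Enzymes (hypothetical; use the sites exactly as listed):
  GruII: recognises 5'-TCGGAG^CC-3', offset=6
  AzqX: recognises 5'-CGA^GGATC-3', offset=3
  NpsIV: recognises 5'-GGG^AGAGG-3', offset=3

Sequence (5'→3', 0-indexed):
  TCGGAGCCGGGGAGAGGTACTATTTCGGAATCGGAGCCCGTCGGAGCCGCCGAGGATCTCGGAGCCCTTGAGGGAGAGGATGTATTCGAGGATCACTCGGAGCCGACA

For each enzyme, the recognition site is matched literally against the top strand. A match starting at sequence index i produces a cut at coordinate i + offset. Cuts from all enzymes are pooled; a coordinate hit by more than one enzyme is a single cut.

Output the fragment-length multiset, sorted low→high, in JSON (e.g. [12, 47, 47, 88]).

Site scan:
  GruII TCGGAGCC/6: at [0, 30, 40, 58, 96] ⇒ [6, 36, 46, 64, 102]
  AzqX CGAGGATC/3: at [50, 86] ⇒ [53, 89]
  NpsIV GGGAGAGG/3: at [9, 71] ⇒ [12, 74]

Pooled cuts: [6, 12, 36, 46, 53, 64, 74, 89, 102]

Fragments:
  6→12: 6 bp
  12→36: 24 bp
  36→46: 10 bp
  46→53: 7 bp
  53→64: 11 bp
  64→74: 10 bp
  74→89: 15 bp
  89→102: 13 bp
  102→6 (wrap): 108-102+6 = 12 bp

[6,7,10,10,11,12,13,15,24]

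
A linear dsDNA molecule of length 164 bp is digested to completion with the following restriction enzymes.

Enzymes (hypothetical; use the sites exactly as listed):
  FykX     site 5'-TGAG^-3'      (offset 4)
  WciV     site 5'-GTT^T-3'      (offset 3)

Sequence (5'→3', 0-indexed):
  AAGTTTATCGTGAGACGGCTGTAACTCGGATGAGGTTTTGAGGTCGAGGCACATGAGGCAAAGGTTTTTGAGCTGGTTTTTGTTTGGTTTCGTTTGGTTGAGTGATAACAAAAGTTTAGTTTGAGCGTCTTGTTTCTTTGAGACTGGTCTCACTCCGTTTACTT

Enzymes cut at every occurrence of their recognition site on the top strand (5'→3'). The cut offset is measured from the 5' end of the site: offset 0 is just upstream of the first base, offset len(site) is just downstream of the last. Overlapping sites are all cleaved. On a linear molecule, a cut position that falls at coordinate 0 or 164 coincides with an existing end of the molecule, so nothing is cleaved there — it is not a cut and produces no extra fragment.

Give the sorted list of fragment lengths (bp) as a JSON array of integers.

Scan for sites:
  FykX TGAG/4: at [10, 30, 38, 53, 68, 98, 121, 138] ⇒ [14, 34, 42, 57, 72, 102, 125, 142]
  WciV GTTT/3: at [2, 34, 63, 75, 81, 86, 91, 113, 118, 131, 156] ⇒ [5, 37, 66, 78, 84, 89, 94, 116, 121, 134, 159]

All cut coordinates (distinct, sorted): [5, 14, 34, 37, 42, 57, 66, 72, 78, 84, 89, 94, 102, 116, 121, 125, 134, 142, 159]

Fragments:
  [0,5): 5 bp
  [5,14): 9 bp
  [14,34): 20 bp
  [34,37): 3 bp
  [37,42): 5 bp
  [42,57): 15 bp
  [57,66): 9 bp
  [66,72): 6 bp
  [72,78): 6 bp
  [78,84): 6 bp
  [84,89): 5 bp
  [89,94): 5 bp
  [94,102): 8 bp
  [102,116): 14 bp
  [116,121): 5 bp
  [121,125): 4 bp
  [125,134): 9 bp
  [134,142): 8 bp
  [142,159): 17 bp
  [159,164): 5 bp

[3,4,5,5,5,5,5,5,6,6,6,8,8,9,9,9,14,15,17,20]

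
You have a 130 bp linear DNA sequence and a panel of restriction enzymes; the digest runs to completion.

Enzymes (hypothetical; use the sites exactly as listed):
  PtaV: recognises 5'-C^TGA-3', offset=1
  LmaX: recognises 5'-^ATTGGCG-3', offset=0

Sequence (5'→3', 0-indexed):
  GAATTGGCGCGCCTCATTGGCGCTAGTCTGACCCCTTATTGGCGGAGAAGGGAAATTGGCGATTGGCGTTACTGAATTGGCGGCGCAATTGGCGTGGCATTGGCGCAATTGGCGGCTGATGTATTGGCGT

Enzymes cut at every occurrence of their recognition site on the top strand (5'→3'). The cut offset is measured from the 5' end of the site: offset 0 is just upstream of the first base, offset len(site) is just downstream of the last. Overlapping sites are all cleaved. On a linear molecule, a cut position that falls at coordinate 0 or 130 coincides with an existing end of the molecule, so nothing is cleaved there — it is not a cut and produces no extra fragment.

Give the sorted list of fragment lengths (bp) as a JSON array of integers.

Per-enzyme occurrences:
  PtaV CTGA/1: at [27, 71, 115] ⇒ [28, 72, 116]
  LmaX ATTGGCG/0: at [2, 15, 37, 54, 61, 75, 87, 98, 107, 122] ⇒ [2, 15, 37, 54, 61, 75, 87, 98, 107, 122]

Pooled cuts: [2, 15, 28, 37, 54, 61, 72, 75, 87, 98, 107, 116, 122]

Fragment lengths:
  [0,2): 2 bp
  [2,15): 13 bp
  [15,28): 13 bp
  [28,37): 9 bp
  [37,54): 17 bp
  [54,61): 7 bp
  [61,72): 11 bp
  [72,75): 3 bp
  [75,87): 12 bp
  [87,98): 11 bp
  [98,107): 9 bp
  [107,116): 9 bp
  [116,122): 6 bp
  [122,130): 8 bp

[2,3,6,7,8,9,9,9,11,11,12,13,13,17]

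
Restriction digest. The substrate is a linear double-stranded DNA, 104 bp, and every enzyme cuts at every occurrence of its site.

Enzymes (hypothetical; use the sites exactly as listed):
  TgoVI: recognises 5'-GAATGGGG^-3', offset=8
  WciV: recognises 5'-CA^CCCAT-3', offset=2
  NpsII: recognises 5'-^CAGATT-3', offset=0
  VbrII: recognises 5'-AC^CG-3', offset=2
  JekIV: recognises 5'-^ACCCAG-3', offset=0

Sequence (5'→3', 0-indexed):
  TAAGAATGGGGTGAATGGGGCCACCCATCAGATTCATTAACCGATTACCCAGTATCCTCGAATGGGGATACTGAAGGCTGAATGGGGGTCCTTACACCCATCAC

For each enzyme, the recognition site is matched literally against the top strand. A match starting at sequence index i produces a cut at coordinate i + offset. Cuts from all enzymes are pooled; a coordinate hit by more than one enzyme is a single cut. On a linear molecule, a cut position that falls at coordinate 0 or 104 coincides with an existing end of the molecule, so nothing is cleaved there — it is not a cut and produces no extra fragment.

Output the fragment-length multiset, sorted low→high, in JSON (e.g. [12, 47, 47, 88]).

[3,5,5,8,9,9,11,13,20,21]

Per-enzyme occurrences:
  TgoVI (GAATGGGG, off=8): starts [3, 12, 59, 79] → cuts [11, 20, 67, 87]
  WciV (CACCCAT, off=2): starts [21, 94] → cuts [23, 96]
  NpsII (CAGATT, off=0): starts [28] → cuts [28]
  VbrII (ACCG, off=2): starts [39] → cuts [41]
  JekIV (ACCCAG, off=0): starts [46] → cuts [46]

Pooled cuts: [11, 20, 23, 28, 41, 46, 67, 87, 96]

Fragments:
  [0,11): 11 bp
  [11,20): 9 bp
  [20,23): 3 bp
  [23,28): 5 bp
  [28,41): 13 bp
  [41,46): 5 bp
  [46,67): 21 bp
  [67,87): 20 bp
  [87,96): 9 bp
  [96,104): 8 bp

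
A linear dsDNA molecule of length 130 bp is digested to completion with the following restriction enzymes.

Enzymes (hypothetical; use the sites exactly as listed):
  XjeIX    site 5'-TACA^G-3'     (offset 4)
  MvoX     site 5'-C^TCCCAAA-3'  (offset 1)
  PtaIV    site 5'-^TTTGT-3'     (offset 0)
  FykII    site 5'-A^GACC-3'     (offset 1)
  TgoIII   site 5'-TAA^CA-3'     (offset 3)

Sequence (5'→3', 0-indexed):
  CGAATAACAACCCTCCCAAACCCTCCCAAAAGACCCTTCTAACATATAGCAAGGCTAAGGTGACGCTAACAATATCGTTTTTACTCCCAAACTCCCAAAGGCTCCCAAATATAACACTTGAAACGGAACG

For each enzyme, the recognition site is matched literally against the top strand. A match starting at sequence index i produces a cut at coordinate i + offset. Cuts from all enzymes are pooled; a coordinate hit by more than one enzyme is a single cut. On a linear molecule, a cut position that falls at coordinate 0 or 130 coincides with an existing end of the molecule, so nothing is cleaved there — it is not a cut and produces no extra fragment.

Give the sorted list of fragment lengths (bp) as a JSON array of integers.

[6,7,8,8,10,10,11,12,15,16,27]

Per-enzyme occurrences:
  XjeIX (TACAG, off=4): no sites
  MvoX CTCCCAAA/1: at [12, 22, 83, 91, 101] ⇒ [13, 23, 84, 92, 102]
  PtaIV (TTTGT, off=0): no sites
  FykII AGACC/1: at [30] ⇒ [31]
  TgoIII TAACA/3: at [4, 39, 66, 111] ⇒ [7, 42, 69, 114]

All cut coordinates (distinct, sorted): [7, 13, 23, 31, 42, 69, 84, 92, 102, 114]

Fragment lengths:
  [0,7): 7 bp
  [7,13): 6 bp
  [13,23): 10 bp
  [23,31): 8 bp
  [31,42): 11 bp
  [42,69): 27 bp
  [69,84): 15 bp
  [84,92): 8 bp
  [92,102): 10 bp
  [102,114): 12 bp
  [114,130): 16 bp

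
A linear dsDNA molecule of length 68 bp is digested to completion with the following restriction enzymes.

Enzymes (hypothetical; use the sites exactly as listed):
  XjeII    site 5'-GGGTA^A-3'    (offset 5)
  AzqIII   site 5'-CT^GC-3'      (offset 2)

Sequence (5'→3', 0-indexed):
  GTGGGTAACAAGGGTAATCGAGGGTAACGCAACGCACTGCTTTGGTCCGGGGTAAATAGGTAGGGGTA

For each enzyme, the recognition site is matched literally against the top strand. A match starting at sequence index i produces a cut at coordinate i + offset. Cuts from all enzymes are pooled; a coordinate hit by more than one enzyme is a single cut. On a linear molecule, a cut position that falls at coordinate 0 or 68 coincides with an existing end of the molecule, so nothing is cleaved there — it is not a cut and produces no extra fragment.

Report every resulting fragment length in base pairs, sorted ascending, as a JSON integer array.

[7,9,10,12,14,16]

Scan for sites:
  XjeII (GGGTAA, off=5): starts [2, 11, 21, 49] → cuts [7, 16, 26, 54]
  AzqIII (CTGC, off=2): starts [36] → cuts [38]

Pooled cuts: [7, 16, 26, 38, 54]

Fragment lengths:
  [0,7): 7 bp
  [7,16): 9 bp
  [16,26): 10 bp
  [26,38): 12 bp
  [38,54): 16 bp
  [54,68): 14 bp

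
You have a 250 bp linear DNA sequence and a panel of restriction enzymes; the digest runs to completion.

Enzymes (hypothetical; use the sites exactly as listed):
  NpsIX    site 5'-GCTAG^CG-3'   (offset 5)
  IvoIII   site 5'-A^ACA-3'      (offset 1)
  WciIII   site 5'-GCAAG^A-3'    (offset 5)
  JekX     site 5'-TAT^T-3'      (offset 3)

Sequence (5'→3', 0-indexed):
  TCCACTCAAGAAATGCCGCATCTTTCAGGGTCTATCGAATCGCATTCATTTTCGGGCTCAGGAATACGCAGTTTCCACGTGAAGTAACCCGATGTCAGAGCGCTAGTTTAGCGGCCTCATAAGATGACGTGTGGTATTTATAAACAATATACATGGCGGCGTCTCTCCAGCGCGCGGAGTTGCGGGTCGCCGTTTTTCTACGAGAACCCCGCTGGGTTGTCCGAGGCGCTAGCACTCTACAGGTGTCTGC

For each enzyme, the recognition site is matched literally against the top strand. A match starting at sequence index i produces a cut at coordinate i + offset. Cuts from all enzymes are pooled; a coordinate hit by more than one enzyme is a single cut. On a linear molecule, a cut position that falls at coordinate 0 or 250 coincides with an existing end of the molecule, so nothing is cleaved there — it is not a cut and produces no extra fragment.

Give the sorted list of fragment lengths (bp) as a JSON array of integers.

[6,107,137]

Site scan:
  NpsIX (GCTAGCG, off=5): no sites
  IvoIII (AACA, off=1): starts [142] → cuts [143]
  WciIII (GCAAGA, off=5): no sites
  JekX (TATT, off=3): starts [134] → cuts [137]

Pooled cuts: [137, 143]

Fragment lengths:
  [0,137): 137 bp
  [137,143): 6 bp
  [143,250): 107 bp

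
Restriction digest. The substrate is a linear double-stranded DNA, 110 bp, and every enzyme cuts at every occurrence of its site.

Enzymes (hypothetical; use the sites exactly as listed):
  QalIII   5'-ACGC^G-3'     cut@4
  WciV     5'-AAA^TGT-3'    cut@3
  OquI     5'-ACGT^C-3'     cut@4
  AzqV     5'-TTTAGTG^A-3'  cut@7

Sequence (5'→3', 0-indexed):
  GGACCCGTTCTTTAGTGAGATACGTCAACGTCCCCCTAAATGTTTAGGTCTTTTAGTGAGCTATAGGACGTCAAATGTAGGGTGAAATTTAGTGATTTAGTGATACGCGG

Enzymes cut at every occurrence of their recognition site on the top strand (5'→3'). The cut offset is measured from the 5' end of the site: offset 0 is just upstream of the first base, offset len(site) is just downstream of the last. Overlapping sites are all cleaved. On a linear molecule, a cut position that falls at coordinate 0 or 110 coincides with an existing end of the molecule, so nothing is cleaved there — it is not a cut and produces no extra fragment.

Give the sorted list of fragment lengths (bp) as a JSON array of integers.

Site scan:
  QalIII ACGCG/4: at [104] ⇒ [108]
  WciV AAATGT/3: at [37, 72] ⇒ [40, 75]
  OquI ACGTC/4: at [21, 27, 67] ⇒ [25, 31, 71]
  AzqV TTTAGTGA/7: at [10, 51, 87, 95] ⇒ [17, 58, 94, 102]

Pooled cuts: [17, 25, 31, 40, 58, 71, 75, 94, 102, 108]

Fragments:
  [0,17): 17 bp
  [17,25): 8 bp
  [25,31): 6 bp
  [31,40): 9 bp
  [40,58): 18 bp
  [58,71): 13 bp
  [71,75): 4 bp
  [75,94): 19 bp
  [94,102): 8 bp
  [102,108): 6 bp
  [108,110): 2 bp

[2,4,6,6,8,8,9,13,17,18,19]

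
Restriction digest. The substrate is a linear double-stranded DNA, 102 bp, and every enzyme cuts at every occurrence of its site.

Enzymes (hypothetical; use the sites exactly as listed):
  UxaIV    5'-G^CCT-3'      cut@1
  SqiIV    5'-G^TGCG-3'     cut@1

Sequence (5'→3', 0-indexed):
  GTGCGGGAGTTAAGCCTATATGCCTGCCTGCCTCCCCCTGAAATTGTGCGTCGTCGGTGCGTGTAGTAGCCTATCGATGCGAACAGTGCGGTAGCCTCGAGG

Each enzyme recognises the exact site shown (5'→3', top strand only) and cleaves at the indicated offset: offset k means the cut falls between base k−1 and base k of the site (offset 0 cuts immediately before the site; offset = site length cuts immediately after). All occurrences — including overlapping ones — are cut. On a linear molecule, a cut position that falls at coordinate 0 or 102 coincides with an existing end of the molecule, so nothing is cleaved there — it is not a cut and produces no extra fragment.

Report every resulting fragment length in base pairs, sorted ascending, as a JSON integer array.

Site scan:
  UxaIV (GCCT, off=1): starts [13, 21, 25, 29, 68, 93] → cuts [14, 22, 26, 30, 69, 94]
  SqiIV (GTGCG, off=1): starts [0, 45, 56, 85] → cuts [1, 46, 57, 86]

All cut coordinates (distinct, sorted): [1, 14, 22, 26, 30, 46, 57, 69, 86, 94]

Fragments:
  [0,1): 1 bp
  [1,14): 13 bp
  [14,22): 8 bp
  [22,26): 4 bp
  [26,30): 4 bp
  [30,46): 16 bp
  [46,57): 11 bp
  [57,69): 12 bp
  [69,86): 17 bp
  [86,94): 8 bp
  [94,102): 8 bp

[1,4,4,8,8,8,11,12,13,16,17]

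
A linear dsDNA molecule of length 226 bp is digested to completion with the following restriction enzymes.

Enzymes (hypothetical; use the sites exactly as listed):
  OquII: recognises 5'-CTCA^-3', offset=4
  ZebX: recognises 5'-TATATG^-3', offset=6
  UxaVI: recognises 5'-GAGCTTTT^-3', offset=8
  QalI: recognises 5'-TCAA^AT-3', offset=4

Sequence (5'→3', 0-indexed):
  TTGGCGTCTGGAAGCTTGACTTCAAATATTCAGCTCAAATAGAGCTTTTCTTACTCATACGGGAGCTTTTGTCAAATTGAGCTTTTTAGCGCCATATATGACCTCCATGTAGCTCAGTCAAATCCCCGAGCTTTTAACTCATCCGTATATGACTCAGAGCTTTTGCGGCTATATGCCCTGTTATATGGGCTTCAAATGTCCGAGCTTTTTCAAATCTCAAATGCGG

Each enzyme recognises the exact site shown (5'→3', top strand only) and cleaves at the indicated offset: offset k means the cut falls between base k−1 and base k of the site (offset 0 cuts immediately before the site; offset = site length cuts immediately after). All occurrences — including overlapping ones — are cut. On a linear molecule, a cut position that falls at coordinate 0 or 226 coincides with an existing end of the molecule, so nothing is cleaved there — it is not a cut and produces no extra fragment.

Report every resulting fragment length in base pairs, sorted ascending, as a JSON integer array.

Site scan:
  OquII (CTCA, off=4): starts [33, 53, 112, 137, 152, 215] → cuts [37, 57, 116, 141, 156, 219]
  ZebX (TATATG, off=6): starts [94, 145, 169, 181] → cuts [100, 151, 175, 187]
  UxaVI (GAGCTTTT, off=8): starts [41, 62, 78, 127, 156, 201] → cuts [49, 70, 86, 135, 164, 209]
  QalI (TCAAAT, off=4): starts [21, 34, 71, 117, 191, 209, 216] → cuts [25, 38, 75, 121, 195, 213, 220]

Pooled cuts: [25, 37, 38, 49, 57, 70, 75, 86, 100, 116, 121, 135, 141, 151, 156, 164, 175, 187, 195, 209, 213, 219, 220]

Fragment lengths:
  [0,25): 25 bp
  [25,37): 12 bp
  [37,38): 1 bp
  [38,49): 11 bp
  [49,57): 8 bp
  [57,70): 13 bp
  [70,75): 5 bp
  [75,86): 11 bp
  [86,100): 14 bp
  [100,116): 16 bp
  [116,121): 5 bp
  [121,135): 14 bp
  [135,141): 6 bp
  [141,151): 10 bp
  [151,156): 5 bp
  [156,164): 8 bp
  [164,175): 11 bp
  [175,187): 12 bp
  [187,195): 8 bp
  [195,209): 14 bp
  [209,213): 4 bp
  [213,219): 6 bp
  [219,220): 1 bp
  [220,226): 6 bp

[1,1,4,5,5,5,6,6,6,8,8,8,10,11,11,11,12,12,13,14,14,14,16,25]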